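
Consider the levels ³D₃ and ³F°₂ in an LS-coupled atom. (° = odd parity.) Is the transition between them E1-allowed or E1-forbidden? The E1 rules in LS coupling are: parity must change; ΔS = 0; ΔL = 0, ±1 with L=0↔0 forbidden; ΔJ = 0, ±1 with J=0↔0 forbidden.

allowed

Initial level: S=1, L=2, J=3, parity even. Final level: S=1, L=3, J=2, parity odd.
Parity must change: even → odd — ok.
ΔS = 0: S: 1 → 1 — ok.
ΔJ = 0, ±1 (not J=0↔0): J: 3 → 2, ΔJ = -1 — ok.
ΔL = 0, ±1 (not L=0↔0): L: 2 → 3, ΔL = +1 — ok.
All four E1 rules are satisfied.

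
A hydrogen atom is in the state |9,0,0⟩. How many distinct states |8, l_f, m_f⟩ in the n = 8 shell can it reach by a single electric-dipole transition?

E1 requires Δl = ±1, so l_f ∈ {-1, 1}; with 0 ≤ l_f ≤ n_f−1 = 7, the allowed l_f values are {1}.
For l_f = 1: m_f ∈ {m_i−1, m_i, m_i+1} ∩ [−1, 1] = {-1, 0, 1} → 3 states.
Total: 3.

3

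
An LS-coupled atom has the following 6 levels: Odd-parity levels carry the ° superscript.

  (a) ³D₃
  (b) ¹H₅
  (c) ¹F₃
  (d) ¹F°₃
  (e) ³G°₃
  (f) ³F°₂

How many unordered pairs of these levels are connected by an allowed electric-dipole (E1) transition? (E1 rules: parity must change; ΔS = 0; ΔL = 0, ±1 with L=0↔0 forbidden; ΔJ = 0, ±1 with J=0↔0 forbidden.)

2

(a)–(b): forbidden (parity, ΔS, ΔL, ΔJ).
(a)–(c): forbidden (parity, ΔS).
(a)–(d): forbidden (ΔS).
(a)–(e): forbidden (ΔL).
(a)–(f): allowed.
(b)–(c): forbidden (parity, ΔL, ΔJ).
(b)–(d): forbidden (ΔL, ΔJ).
(b)–(e): forbidden (ΔS, ΔJ).
(b)–(f): forbidden (ΔS, ΔL, ΔJ).
(c)–(d): allowed.
(c)–(e): forbidden (ΔS).
(c)–(f): forbidden (ΔS).
(d)–(e): forbidden (parity, ΔS).
(d)–(f): forbidden (parity, ΔS).
(e)–(f): forbidden (parity).
Allowed pairs: 2 of 15.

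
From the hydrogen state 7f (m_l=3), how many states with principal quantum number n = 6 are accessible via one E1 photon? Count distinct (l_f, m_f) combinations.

4

E1 requires Δl = ±1, so l_f ∈ {2, 4}; with 0 ≤ l_f ≤ n_f−1 = 5, the allowed l_f values are {2, 4}.
For l_f = 2: m_f ∈ {m_i−1, m_i, m_i+1} ∩ [−2, 2] = {2} → 1 state.
For l_f = 4: m_f ∈ {m_i−1, m_i, m_i+1} ∩ [−4, 4] = {2, 3, 4} → 3 states.
Total: 4.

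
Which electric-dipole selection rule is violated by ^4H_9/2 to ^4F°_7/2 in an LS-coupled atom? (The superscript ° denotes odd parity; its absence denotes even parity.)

the ΔL = 0, ±1 rule

ΔL = 0, ±1 (not L=0↔0): L: 5 → 3, ΔL = -2 — violated.
ΔS = 0: S: 3/2 → 3/2 — satisfied.
ΔJ = 0, ±1 (not J=0↔0): J: 9/2 → 7/2, ΔJ = -1 — satisfied.
Parity must change: even → odd — satisfied.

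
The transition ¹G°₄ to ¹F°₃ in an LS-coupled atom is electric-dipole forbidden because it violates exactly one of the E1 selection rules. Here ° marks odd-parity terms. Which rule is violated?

parity

Parity must change: odd → odd — fails.
ΔS = 0: S: 0 → 0 — passes.
ΔL = 0, ±1 (not L=0↔0): L: 4 → 3, ΔL = -1 — passes.
ΔJ = 0, ±1 (not J=0↔0): J: 4 → 3, ΔJ = -1 — passes.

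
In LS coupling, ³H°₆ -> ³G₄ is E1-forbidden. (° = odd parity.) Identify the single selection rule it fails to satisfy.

the ΔJ = 0, ±1 rule

Reading off the term symbols: S 1→1, L 5→4, J 6→4, parity odd→even.
ΔS = 0: S: 1 → 1 — ✓.
ΔJ = 0, ±1 (not J=0↔0): J: 6 → 4, ΔJ = -2 — ✗.
Parity must change: odd → even — ✓.
ΔL = 0, ±1 (not L=0↔0): L: 5 → 4, ΔL = -1 — ✓.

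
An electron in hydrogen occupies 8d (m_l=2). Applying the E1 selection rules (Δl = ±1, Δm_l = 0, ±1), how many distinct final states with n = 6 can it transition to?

4

E1 requires Δl = ±1, so l_f ∈ {1, 3}; with 0 ≤ l_f ≤ n_f−1 = 5, the allowed l_f values are {1, 3}.
For l_f = 1: m_f ∈ {m_i−1, m_i, m_i+1} ∩ [−1, 1] = {1} → 1 state.
For l_f = 3: m_f ∈ {m_i−1, m_i, m_i+1} ∩ [−3, 3] = {1, 2, 3} → 3 states.
Total: 4.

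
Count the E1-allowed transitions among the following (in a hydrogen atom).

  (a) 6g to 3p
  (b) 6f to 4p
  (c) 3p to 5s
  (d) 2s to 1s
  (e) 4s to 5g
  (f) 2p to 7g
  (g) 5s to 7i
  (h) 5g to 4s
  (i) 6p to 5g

1

(a) forbidden — Δl = -3 (E1 requires Δl = ±1)
(b) forbidden — Δl = -2 (E1 requires Δl = ±1)
(c) allowed
(d) forbidden — Δl = +0 (E1 requires Δl = ±1)
(e) forbidden — Δl = +4 (E1 requires Δl = ±1)
(f) forbidden — Δl = +3 (E1 requires Δl = ±1)
(g) forbidden — Δl = +6 (E1 requires Δl = ±1)
(h) forbidden — Δl = -4 (E1 requires Δl = ±1)
(i) forbidden — Δl = +3 (E1 requires Δl = ±1)
Total allowed: 1 of 9.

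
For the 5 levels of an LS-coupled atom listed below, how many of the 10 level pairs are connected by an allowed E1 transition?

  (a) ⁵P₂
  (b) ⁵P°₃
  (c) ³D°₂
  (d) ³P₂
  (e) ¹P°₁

(a)–(b): allowed.
(a)–(c): forbidden (ΔS).
(a)–(d): forbidden (parity, ΔS).
(a)–(e): forbidden (ΔS).
(b)–(c): forbidden (parity, ΔS).
(b)–(d): forbidden (ΔS).
(b)–(e): forbidden (parity, ΔS, ΔJ).
(c)–(d): allowed.
(c)–(e): forbidden (parity, ΔS).
(d)–(e): forbidden (ΔS).
Allowed pairs: 2 of 10.

2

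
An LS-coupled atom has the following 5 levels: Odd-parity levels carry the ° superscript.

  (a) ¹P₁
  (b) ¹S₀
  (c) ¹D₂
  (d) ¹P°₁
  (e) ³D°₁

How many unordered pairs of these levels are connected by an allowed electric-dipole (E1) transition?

3

(a)–(b): forbidden (parity).
(a)–(c): forbidden (parity).
(a)–(d): allowed.
(a)–(e): forbidden (ΔS).
(b)–(c): forbidden (parity, ΔL, ΔJ).
(b)–(d): allowed.
(b)–(e): forbidden (ΔS, ΔL).
(c)–(d): allowed.
(c)–(e): forbidden (ΔS).
(d)–(e): forbidden (parity, ΔS).
Allowed pairs: 3 of 10.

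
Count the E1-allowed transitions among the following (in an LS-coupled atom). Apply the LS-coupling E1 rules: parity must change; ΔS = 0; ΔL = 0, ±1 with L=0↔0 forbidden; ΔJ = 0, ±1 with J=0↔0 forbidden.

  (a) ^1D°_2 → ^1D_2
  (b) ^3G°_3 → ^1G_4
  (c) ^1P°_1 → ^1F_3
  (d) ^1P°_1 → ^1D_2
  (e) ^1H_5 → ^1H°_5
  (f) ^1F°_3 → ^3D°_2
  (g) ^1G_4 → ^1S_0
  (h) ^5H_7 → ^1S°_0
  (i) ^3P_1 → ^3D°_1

(a) allowed
(b) forbidden (ΔS fails)
(c) forbidden (ΔL, ΔJ fail)
(d) allowed
(e) allowed
(f) forbidden (parity, ΔS fail)
(g) forbidden (parity, ΔL, ΔJ fail)
(h) forbidden (ΔS, ΔL, ΔJ fail)
(i) allowed
Total allowed: 4 of 9.

4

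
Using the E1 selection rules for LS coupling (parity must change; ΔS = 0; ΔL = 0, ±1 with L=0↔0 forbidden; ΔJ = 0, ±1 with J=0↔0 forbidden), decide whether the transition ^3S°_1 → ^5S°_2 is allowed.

forbidden

Parity must change: odd → odd — ✗.
ΔS = 0: S: 1 → 2 — ✗.
ΔL = 0, ±1 (not L=0↔0): L: 0 → 0, ΔL = +0 — ✗.
ΔJ = 0, ±1 (not J=0↔0): J: 1 → 2, ΔJ = +1 — ✓.
Rule(s) violated: parity, ΔS, ΔL.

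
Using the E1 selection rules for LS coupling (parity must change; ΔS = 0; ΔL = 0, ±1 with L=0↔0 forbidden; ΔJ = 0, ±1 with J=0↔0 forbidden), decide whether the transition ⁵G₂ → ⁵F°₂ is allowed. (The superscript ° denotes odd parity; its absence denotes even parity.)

allowed

ΔJ = 0, ±1 (not J=0↔0): J: 2 → 2, ΔJ = +0 — ✓.
ΔS = 0: S: 2 → 2 — ✓.
ΔL = 0, ±1 (not L=0↔0): L: 4 → 3, ΔL = -1 — ✓.
Parity must change: even → odd — ✓.
All four E1 rules are satisfied.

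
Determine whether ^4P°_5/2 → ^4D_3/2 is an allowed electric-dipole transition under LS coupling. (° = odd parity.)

Parity must change: odd → even — passes.
ΔL = 0, ±1 (not L=0↔0): L: 1 → 2, ΔL = +1 — passes.
ΔJ = 0, ±1 (not J=0↔0): J: 5/2 → 3/2, ΔJ = -1 — passes.
ΔS = 0: S: 3/2 → 3/2 — passes.
All four E1 rules are satisfied.

allowed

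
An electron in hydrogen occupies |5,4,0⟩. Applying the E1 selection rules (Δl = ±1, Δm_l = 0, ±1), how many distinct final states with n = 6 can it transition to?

E1 requires Δl = ±1, so l_f ∈ {3, 5}; with 0 ≤ l_f ≤ n_f−1 = 5, the allowed l_f values are {3, 5}.
For l_f = 3: m_f ∈ {m_i−1, m_i, m_i+1} ∩ [−3, 3] = {-1, 0, 1} → 3 states.
For l_f = 5: m_f ∈ {m_i−1, m_i, m_i+1} ∩ [−5, 5] = {-1, 0, 1} → 3 states.
Total: 6.

6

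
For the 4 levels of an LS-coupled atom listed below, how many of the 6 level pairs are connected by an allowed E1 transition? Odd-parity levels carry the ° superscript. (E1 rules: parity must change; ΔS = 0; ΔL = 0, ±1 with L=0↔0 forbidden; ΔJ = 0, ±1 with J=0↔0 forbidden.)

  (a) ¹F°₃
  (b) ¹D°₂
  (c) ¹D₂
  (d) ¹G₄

(a)–(b): forbidden (parity).
(a)–(c): allowed.
(a)–(d): allowed.
(b)–(c): allowed.
(b)–(d): forbidden (ΔL, ΔJ).
(c)–(d): forbidden (parity, ΔL, ΔJ).
Allowed pairs: 3 of 6.

3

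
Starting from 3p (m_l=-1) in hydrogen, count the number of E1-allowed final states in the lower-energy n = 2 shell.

E1 requires Δl = ±1, so l_f ∈ {0, 2}; with 0 ≤ l_f ≤ n_f−1 = 1, the allowed l_f values are {0}.
For l_f = 0: m_f ∈ {m_i−1, m_i, m_i+1} ∩ [−0, 0] = {0} → 1 state.
Total: 1.

1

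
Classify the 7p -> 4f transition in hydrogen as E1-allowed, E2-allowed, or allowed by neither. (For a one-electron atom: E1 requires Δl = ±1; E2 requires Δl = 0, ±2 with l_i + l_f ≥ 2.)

Δl = 3 − 1 = +2; l_i + l_f = 4.
E1 (Δl = ±1): not satisfied.
E2 (Δl = 0,±2, l_i+l_f ≥ 2): satisfied.

E2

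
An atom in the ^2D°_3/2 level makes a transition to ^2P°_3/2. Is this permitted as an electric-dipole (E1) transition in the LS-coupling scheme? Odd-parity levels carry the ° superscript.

Initial level: S=1/2, L=2, J=3/2, parity odd. Final level: S=1/2, L=1, J=3/2, parity odd.
Parity must change: odd → odd — ✗.
ΔS = 0: S: 1/2 → 1/2 — ✓.
ΔL = 0, ±1 (not L=0↔0): L: 2 → 1, ΔL = -1 — ✓.
ΔJ = 0, ±1 (not J=0↔0): J: 3/2 → 3/2, ΔJ = +0 — ✓.
Rule(s) violated: parity.

forbidden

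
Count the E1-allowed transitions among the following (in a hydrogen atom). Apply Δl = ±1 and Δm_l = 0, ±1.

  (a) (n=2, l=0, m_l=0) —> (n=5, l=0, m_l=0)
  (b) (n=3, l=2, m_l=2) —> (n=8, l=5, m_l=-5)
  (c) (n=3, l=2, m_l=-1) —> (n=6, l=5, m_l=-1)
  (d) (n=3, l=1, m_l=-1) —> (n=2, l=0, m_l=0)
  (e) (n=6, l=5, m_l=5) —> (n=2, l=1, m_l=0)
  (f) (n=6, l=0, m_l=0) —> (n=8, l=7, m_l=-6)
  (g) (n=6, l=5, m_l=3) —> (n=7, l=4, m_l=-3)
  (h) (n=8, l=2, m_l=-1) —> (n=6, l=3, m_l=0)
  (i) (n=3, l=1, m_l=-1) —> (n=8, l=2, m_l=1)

(a) forbidden — Δl = +0 (E1 requires Δl = ±1)
(b) forbidden — Δl = +3 (E1 requires Δl = ±1); Δm_l = -7 (E1 requires Δm_l = 0, ±1)
(c) forbidden — Δl = +3 (E1 requires Δl = ±1)
(d) allowed
(e) forbidden — Δl = -4 (E1 requires Δl = ±1); Δm_l = -5 (E1 requires Δm_l = 0, ±1)
(f) forbidden — Δl = +7 (E1 requires Δl = ±1); Δm_l = -6 (E1 requires Δm_l = 0, ±1)
(g) forbidden — Δm_l = -6 (E1 requires Δm_l = 0, ±1)
(h) allowed
(i) forbidden — Δm_l = +2 (E1 requires Δm_l = 0, ±1)
Total allowed: 2 of 9.

2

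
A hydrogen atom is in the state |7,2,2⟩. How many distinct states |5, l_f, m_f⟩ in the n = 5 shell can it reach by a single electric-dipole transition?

4

E1 requires Δl = ±1, so l_f ∈ {1, 3}; with 0 ≤ l_f ≤ n_f−1 = 4, the allowed l_f values are {1, 3}.
For l_f = 1: m_f ∈ {m_i−1, m_i, m_i+1} ∩ [−1, 1] = {1} → 1 state.
For l_f = 3: m_f ∈ {m_i−1, m_i, m_i+1} ∩ [−3, 3] = {1, 2, 3} → 3 states.
Total: 4.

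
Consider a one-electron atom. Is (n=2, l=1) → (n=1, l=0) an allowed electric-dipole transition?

l: 1 → 0 (Δl = -1). Δl = ±1 satisfied.
All E1 selection rules are satisfied.

allowed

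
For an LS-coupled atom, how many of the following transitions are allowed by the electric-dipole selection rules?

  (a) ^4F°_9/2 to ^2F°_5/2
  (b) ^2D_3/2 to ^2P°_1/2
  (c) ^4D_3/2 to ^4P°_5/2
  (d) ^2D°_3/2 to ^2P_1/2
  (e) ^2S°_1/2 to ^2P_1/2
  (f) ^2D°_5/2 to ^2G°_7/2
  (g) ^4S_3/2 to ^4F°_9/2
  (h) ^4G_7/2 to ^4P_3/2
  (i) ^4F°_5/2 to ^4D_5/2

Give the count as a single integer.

(a) forbidden (parity, ΔS, ΔJ fail)
(b) allowed
(c) allowed
(d) allowed
(e) allowed
(f) forbidden (parity, ΔL fail)
(g) forbidden (ΔL, ΔJ fail)
(h) forbidden (parity, ΔL, ΔJ fail)
(i) allowed
Total allowed: 5 of 9.

5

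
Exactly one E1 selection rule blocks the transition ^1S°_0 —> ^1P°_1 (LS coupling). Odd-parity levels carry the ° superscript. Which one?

parity

Initial level: S=0, L=0, J=0, parity odd. Final level: S=0, L=1, J=1, parity odd.
Parity must change: odd → odd — ✗.
ΔS = 0: S: 0 → 0 — ✓.
ΔL = 0, ±1 (not L=0↔0): L: 0 → 1, ΔL = +1 — ✓.
ΔJ = 0, ±1 (not J=0↔0): J: 0 → 1, ΔJ = +1 — ✓.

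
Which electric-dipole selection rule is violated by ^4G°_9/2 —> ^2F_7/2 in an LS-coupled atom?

the ΔS = 0 rule

Parity must change: odd → even — ✓.
ΔS = 0: S: 3/2 → 1/2 — ✗.
ΔL = 0, ±1 (not L=0↔0): L: 4 → 3, ΔL = -1 — ✓.
ΔJ = 0, ±1 (not J=0↔0): J: 9/2 → 7/2, ΔJ = -1 — ✓.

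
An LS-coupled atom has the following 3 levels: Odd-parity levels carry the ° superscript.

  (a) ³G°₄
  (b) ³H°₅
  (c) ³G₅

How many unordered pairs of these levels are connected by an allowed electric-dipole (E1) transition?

(a)–(b): forbidden (parity).
(a)–(c): allowed.
(b)–(c): allowed.
Allowed pairs: 2 of 3.

2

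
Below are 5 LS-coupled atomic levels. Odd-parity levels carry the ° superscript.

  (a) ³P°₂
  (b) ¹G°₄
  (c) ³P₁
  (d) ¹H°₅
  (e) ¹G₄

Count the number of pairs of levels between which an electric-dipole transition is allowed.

3

(a)–(b): forbidden (parity, ΔS, ΔL, ΔJ).
(a)–(c): allowed.
(a)–(d): forbidden (parity, ΔS, ΔL, ΔJ).
(a)–(e): forbidden (ΔS, ΔL, ΔJ).
(b)–(c): forbidden (ΔS, ΔL, ΔJ).
(b)–(d): forbidden (parity).
(b)–(e): allowed.
(c)–(d): forbidden (ΔS, ΔL, ΔJ).
(c)–(e): forbidden (parity, ΔS, ΔL, ΔJ).
(d)–(e): allowed.
Allowed pairs: 3 of 10.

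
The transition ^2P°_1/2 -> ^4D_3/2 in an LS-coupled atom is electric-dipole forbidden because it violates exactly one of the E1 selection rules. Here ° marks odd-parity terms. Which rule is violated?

Parity must change: odd → even — ✓.
ΔJ = 0, ±1 (not J=0↔0): J: 1/2 → 3/2, ΔJ = +1 — ✓.
ΔL = 0, ±1 (not L=0↔0): L: 1 → 2, ΔL = +1 — ✓.
ΔS = 0: S: 1/2 → 3/2 — ✗.

the ΔS = 0 rule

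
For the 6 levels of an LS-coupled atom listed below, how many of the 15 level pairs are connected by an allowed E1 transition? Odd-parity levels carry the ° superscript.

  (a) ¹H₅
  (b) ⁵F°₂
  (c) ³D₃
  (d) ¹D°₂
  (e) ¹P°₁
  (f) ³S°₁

0

(a)–(b): forbidden (ΔS, ΔL, ΔJ).
(a)–(c): forbidden (parity, ΔS, ΔL, ΔJ).
(a)–(d): forbidden (ΔL, ΔJ).
(a)–(e): forbidden (ΔL, ΔJ).
(a)–(f): forbidden (ΔS, ΔL, ΔJ).
(b)–(c): forbidden (ΔS).
(b)–(d): forbidden (parity, ΔS).
(b)–(e): forbidden (parity, ΔS, ΔL).
(b)–(f): forbidden (parity, ΔS, ΔL).
(c)–(d): forbidden (ΔS).
(c)–(e): forbidden (ΔS, ΔJ).
(c)–(f): forbidden (ΔL, ΔJ).
(d)–(e): forbidden (parity).
(d)–(f): forbidden (parity, ΔS, ΔL).
(e)–(f): forbidden (parity, ΔS).
Allowed pairs: 0 of 15.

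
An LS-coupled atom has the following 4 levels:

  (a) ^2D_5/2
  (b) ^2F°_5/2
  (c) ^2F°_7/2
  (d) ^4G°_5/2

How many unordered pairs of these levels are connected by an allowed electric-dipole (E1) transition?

(a)–(b): allowed.
(a)–(c): allowed.
(a)–(d): forbidden (ΔS, ΔL).
(b)–(c): forbidden (parity).
(b)–(d): forbidden (parity, ΔS).
(c)–(d): forbidden (parity, ΔS).
Allowed pairs: 2 of 6.

2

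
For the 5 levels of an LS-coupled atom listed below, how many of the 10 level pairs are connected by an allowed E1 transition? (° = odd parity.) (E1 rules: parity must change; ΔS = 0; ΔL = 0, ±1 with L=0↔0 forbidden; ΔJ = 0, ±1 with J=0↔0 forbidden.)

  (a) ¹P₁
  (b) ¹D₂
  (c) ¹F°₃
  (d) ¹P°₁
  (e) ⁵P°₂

3

(a)–(b): forbidden (parity).
(a)–(c): forbidden (ΔL, ΔJ).
(a)–(d): allowed.
(a)–(e): forbidden (ΔS).
(b)–(c): allowed.
(b)–(d): allowed.
(b)–(e): forbidden (ΔS).
(c)–(d): forbidden (parity, ΔL, ΔJ).
(c)–(e): forbidden (parity, ΔS, ΔL).
(d)–(e): forbidden (parity, ΔS).
Allowed pairs: 3 of 10.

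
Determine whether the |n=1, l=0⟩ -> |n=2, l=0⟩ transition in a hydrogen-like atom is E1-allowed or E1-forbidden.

l: 0 → 0 (Δl = +0). Δl = ±1 fails.
The transition is electric-dipole forbidden.

forbidden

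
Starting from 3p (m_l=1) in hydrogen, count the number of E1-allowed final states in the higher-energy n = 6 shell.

4

E1 requires Δl = ±1, so l_f ∈ {0, 2}; with 0 ≤ l_f ≤ n_f−1 = 5, the allowed l_f values are {0, 2}.
For l_f = 0: m_f ∈ {m_i−1, m_i, m_i+1} ∩ [−0, 0] = {0} → 1 state.
For l_f = 2: m_f ∈ {m_i−1, m_i, m_i+1} ∩ [−2, 2] = {0, 1, 2} → 3 states.
Total: 4.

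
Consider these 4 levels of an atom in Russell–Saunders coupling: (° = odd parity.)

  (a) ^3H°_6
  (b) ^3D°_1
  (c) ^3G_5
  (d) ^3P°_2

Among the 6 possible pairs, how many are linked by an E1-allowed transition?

1

(a)–(b): forbidden (parity, ΔL, ΔJ).
(a)–(c): allowed.
(a)–(d): forbidden (parity, ΔL, ΔJ).
(b)–(c): forbidden (ΔL, ΔJ).
(b)–(d): forbidden (parity).
(c)–(d): forbidden (ΔL, ΔJ).
Allowed pairs: 1 of 6.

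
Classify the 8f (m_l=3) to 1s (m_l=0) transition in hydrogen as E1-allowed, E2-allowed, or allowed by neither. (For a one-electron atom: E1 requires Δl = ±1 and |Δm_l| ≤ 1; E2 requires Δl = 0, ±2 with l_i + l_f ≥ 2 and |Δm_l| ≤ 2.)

Δl = 0 − 3 = -3; l_i + l_f = 3.
Δm_l = -3.
E1 (Δl = ±1, |Δm_l| ≤ 1): not satisfied.
E2 (Δl = 0,±2, l_i+l_f ≥ 2, |Δm_l| ≤ 2): not satisfied.

neither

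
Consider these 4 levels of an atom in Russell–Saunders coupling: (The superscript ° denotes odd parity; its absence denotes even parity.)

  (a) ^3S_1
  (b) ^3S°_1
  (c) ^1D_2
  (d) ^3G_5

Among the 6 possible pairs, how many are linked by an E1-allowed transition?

(a)–(b): forbidden (ΔL).
(a)–(c): forbidden (parity, ΔS, ΔL).
(a)–(d): forbidden (parity, ΔL, ΔJ).
(b)–(c): forbidden (ΔS, ΔL).
(b)–(d): forbidden (ΔL, ΔJ).
(c)–(d): forbidden (parity, ΔS, ΔL, ΔJ).
Allowed pairs: 0 of 6.

0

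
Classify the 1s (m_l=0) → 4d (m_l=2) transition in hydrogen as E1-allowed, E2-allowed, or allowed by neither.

E2

Δl = 2 − 0 = +2; l_i + l_f = 2.
Δm_l = +2.
E1 (Δl = ±1, |Δm_l| ≤ 1): not satisfied.
E2 (Δl = 0,±2, l_i+l_f ≥ 2, |Δm_l| ≤ 2): satisfied.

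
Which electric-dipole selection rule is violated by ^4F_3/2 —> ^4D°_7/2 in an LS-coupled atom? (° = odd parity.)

Initial level: S=3/2, L=3, J=3/2, parity even. Final level: S=3/2, L=2, J=7/2, parity odd.
ΔL = 0, ±1 (not L=0↔0): L: 3 → 2, ΔL = -1 — ✓.
ΔJ = 0, ±1 (not J=0↔0): J: 3/2 → 7/2, ΔJ = +2 — ✗.
ΔS = 0: S: 3/2 → 3/2 — ✓.
Parity must change: even → odd — ✓.

the ΔJ = 0, ±1 rule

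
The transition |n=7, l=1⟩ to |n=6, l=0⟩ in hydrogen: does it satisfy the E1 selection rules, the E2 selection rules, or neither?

Δl = 0 − 1 = -1; l_i + l_f = 1.
E1 (Δl = ±1): satisfied.
E2 (Δl = 0,±2, l_i+l_f ≥ 2): not satisfied.

E1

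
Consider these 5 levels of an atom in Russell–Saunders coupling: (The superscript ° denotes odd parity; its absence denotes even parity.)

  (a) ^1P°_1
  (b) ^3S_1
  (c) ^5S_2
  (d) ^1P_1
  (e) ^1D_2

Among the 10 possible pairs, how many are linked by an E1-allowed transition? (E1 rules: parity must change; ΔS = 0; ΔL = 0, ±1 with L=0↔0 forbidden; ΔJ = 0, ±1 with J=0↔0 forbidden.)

2

(a)–(b): forbidden (ΔS).
(a)–(c): forbidden (ΔS).
(a)–(d): allowed.
(a)–(e): allowed.
(b)–(c): forbidden (parity, ΔS, ΔL).
(b)–(d): forbidden (parity, ΔS).
(b)–(e): forbidden (parity, ΔS, ΔL).
(c)–(d): forbidden (parity, ΔS).
(c)–(e): forbidden (parity, ΔS, ΔL).
(d)–(e): forbidden (parity).
Allowed pairs: 2 of 10.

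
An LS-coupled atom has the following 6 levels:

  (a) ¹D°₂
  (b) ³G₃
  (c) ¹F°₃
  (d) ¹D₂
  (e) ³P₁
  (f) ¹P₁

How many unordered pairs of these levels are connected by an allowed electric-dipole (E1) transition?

3

(a)–(b): forbidden (ΔS, ΔL).
(a)–(c): forbidden (parity).
(a)–(d): allowed.
(a)–(e): forbidden (ΔS).
(a)–(f): allowed.
(b)–(c): forbidden (ΔS).
(b)–(d): forbidden (parity, ΔS, ΔL).
(b)–(e): forbidden (parity, ΔL, ΔJ).
(b)–(f): forbidden (parity, ΔS, ΔL, ΔJ).
(c)–(d): allowed.
(c)–(e): forbidden (ΔS, ΔL, ΔJ).
(c)–(f): forbidden (ΔL, ΔJ).
(d)–(e): forbidden (parity, ΔS).
(d)–(f): forbidden (parity).
(e)–(f): forbidden (parity, ΔS).
Allowed pairs: 3 of 15.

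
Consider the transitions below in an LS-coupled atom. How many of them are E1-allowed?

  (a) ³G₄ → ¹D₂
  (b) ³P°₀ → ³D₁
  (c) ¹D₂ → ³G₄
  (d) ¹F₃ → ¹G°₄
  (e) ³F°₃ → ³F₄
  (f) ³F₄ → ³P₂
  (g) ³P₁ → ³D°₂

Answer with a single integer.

4

(a) forbidden (parity, ΔS, ΔL, ΔJ fail)
(b) allowed
(c) forbidden (parity, ΔS, ΔL, ΔJ fail)
(d) allowed
(e) allowed
(f) forbidden (parity, ΔL, ΔJ fail)
(g) allowed
Total allowed: 4 of 7.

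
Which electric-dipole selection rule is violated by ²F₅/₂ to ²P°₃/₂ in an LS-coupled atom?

Initial level: S=1/2, L=3, J=5/2, parity even. Final level: S=1/2, L=1, J=3/2, parity odd.
Parity must change: even → odd — passes.
ΔS = 0: S: 1/2 → 1/2 — passes.
ΔL = 0, ±1 (not L=0↔0): L: 3 → 1, ΔL = -2 — fails.
ΔJ = 0, ±1 (not J=0↔0): J: 5/2 → 3/2, ΔJ = -1 — passes.

the ΔL = 0, ±1 rule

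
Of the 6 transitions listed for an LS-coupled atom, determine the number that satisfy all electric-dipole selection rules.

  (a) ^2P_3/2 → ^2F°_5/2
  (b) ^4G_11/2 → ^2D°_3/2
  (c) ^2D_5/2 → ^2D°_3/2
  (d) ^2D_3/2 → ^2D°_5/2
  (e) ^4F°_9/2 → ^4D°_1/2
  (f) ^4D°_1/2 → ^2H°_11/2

(a) forbidden (ΔL fails)
(b) forbidden (ΔS, ΔL, ΔJ fail)
(c) allowed
(d) allowed
(e) forbidden (parity, ΔJ fail)
(f) forbidden (parity, ΔS, ΔL, ΔJ fail)
Total allowed: 2 of 6.

2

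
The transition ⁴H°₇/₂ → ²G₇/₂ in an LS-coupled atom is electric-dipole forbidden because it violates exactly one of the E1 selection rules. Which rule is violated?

Initial level: S=3/2, L=5, J=7/2, parity odd. Final level: S=1/2, L=4, J=7/2, parity even.
ΔS = 0: S: 3/2 → 1/2 — violated.
ΔJ = 0, ±1 (not J=0↔0): J: 7/2 → 7/2, ΔJ = +0 — satisfied.
ΔL = 0, ±1 (not L=0↔0): L: 5 → 4, ΔL = -1 — satisfied.
Parity must change: odd → even — satisfied.

the ΔS = 0 rule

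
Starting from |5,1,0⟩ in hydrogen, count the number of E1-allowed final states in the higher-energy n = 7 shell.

E1 requires Δl = ±1, so l_f ∈ {0, 2}; with 0 ≤ l_f ≤ n_f−1 = 6, the allowed l_f values are {0, 2}.
For l_f = 0: m_f ∈ {m_i−1, m_i, m_i+1} ∩ [−0, 0] = {0} → 1 state.
For l_f = 2: m_f ∈ {m_i−1, m_i, m_i+1} ∩ [−2, 2] = {-1, 0, 1} → 3 states.
Total: 4.

4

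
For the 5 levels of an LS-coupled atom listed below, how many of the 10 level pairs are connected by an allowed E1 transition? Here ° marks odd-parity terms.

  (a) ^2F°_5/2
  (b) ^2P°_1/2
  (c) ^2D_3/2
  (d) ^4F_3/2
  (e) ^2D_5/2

(a)–(b): forbidden (parity, ΔL, ΔJ).
(a)–(c): allowed.
(a)–(d): forbidden (ΔS).
(a)–(e): allowed.
(b)–(c): allowed.
(b)–(d): forbidden (ΔS, ΔL).
(b)–(e): forbidden (ΔJ).
(c)–(d): forbidden (parity, ΔS).
(c)–(e): forbidden (parity).
(d)–(e): forbidden (parity, ΔS).
Allowed pairs: 3 of 10.

3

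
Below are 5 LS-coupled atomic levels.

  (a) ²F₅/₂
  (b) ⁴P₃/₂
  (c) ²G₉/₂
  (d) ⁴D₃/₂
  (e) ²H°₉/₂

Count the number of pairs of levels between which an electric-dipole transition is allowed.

1

(a)–(b): forbidden (parity, ΔS, ΔL).
(a)–(c): forbidden (parity, ΔJ).
(a)–(d): forbidden (parity, ΔS).
(a)–(e): forbidden (ΔL, ΔJ).
(b)–(c): forbidden (parity, ΔS, ΔL, ΔJ).
(b)–(d): forbidden (parity).
(b)–(e): forbidden (ΔS, ΔL, ΔJ).
(c)–(d): forbidden (parity, ΔS, ΔL, ΔJ).
(c)–(e): allowed.
(d)–(e): forbidden (ΔS, ΔL, ΔJ).
Allowed pairs: 1 of 10.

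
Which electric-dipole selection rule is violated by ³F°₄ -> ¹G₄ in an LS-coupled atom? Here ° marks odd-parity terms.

the ΔS = 0 rule

Initial level: S=1, L=3, J=4, parity odd. Final level: S=0, L=4, J=4, parity even.
ΔJ = 0, ±1 (not J=0↔0): J: 4 → 4, ΔJ = +0 — ✓.
ΔL = 0, ±1 (not L=0↔0): L: 3 → 4, ΔL = +1 — ✓.
ΔS = 0: S: 1 → 0 — ✗.
Parity must change: odd → even — ✓.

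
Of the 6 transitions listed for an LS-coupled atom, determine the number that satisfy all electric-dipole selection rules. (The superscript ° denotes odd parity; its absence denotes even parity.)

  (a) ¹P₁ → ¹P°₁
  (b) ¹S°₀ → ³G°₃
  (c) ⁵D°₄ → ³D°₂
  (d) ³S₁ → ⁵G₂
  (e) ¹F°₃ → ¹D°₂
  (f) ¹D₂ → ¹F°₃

(a) allowed
(b) forbidden (parity, ΔS, ΔL, ΔJ fail)
(c) forbidden (parity, ΔS, ΔJ fail)
(d) forbidden (parity, ΔS, ΔL fail)
(e) forbidden (parity fails)
(f) allowed
Total allowed: 2 of 6.

2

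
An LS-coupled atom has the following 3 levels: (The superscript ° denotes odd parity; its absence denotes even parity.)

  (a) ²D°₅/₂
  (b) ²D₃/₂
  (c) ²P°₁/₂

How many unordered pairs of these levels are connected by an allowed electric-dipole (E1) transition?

(a)–(b): allowed.
(a)–(c): forbidden (parity, ΔJ).
(b)–(c): allowed.
Allowed pairs: 2 of 3.

2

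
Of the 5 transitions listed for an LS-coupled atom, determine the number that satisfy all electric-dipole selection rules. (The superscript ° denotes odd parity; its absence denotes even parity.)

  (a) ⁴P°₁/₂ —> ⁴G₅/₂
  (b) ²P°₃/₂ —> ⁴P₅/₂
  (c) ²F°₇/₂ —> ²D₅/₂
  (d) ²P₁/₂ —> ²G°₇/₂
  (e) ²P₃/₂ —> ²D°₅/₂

2

(a) forbidden (ΔL, ΔJ fail)
(b) forbidden (ΔS fails)
(c) allowed
(d) forbidden (ΔL, ΔJ fail)
(e) allowed
Total allowed: 2 of 5.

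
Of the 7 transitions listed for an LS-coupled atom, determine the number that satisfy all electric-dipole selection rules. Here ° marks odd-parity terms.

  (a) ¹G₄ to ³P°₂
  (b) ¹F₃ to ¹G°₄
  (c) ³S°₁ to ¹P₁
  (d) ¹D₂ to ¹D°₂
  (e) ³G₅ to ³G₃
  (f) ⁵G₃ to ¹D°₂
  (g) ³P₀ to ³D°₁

(a) forbidden (ΔS, ΔL, ΔJ fail)
(b) allowed
(c) forbidden (ΔS fails)
(d) allowed
(e) forbidden (parity, ΔJ fail)
(f) forbidden (ΔS, ΔL fail)
(g) allowed
Total allowed: 3 of 7.

3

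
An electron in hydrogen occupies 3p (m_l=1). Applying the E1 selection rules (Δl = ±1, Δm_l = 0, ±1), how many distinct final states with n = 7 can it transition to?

4

E1 requires Δl = ±1, so l_f ∈ {0, 2}; with 0 ≤ l_f ≤ n_f−1 = 6, the allowed l_f values are {0, 2}.
For l_f = 0: m_f ∈ {m_i−1, m_i, m_i+1} ∩ [−0, 0] = {0} → 1 state.
For l_f = 2: m_f ∈ {m_i−1, m_i, m_i+1} ∩ [−2, 2] = {0, 1, 2} → 3 states.
Total: 4.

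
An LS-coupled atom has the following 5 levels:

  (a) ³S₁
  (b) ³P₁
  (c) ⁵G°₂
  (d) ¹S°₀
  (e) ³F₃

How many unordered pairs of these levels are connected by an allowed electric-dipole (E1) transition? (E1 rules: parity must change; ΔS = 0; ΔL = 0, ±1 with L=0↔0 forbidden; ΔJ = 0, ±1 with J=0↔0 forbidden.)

0

(a)–(b): forbidden (parity).
(a)–(c): forbidden (ΔS, ΔL).
(a)–(d): forbidden (ΔS, ΔL).
(a)–(e): forbidden (parity, ΔL, ΔJ).
(b)–(c): forbidden (ΔS, ΔL).
(b)–(d): forbidden (ΔS).
(b)–(e): forbidden (parity, ΔL, ΔJ).
(c)–(d): forbidden (parity, ΔS, ΔL, ΔJ).
(c)–(e): forbidden (ΔS).
(d)–(e): forbidden (ΔS, ΔL, ΔJ).
Allowed pairs: 0 of 10.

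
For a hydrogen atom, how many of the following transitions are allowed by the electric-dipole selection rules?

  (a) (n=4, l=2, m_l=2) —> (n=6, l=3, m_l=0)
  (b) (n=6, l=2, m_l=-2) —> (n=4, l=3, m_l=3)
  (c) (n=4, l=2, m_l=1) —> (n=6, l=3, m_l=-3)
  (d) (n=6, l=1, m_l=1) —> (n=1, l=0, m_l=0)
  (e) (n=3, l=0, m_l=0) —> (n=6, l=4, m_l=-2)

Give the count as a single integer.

1

(a) forbidden — Δm_l = -2 (E1 requires Δm_l = 0, ±1)
(b) forbidden — Δm_l = +5 (E1 requires Δm_l = 0, ±1)
(c) forbidden — Δm_l = -4 (E1 requires Δm_l = 0, ±1)
(d) allowed
(e) forbidden — Δl = +4 (E1 requires Δl = ±1); Δm_l = -2 (E1 requires Δm_l = 0, ±1)
Total allowed: 1 of 5.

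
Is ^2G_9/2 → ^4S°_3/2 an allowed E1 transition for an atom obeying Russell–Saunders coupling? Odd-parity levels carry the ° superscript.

forbidden

Parity must change: even → odd — ok.
ΔS = 0: S: 1/2 → 3/2 — fails.
ΔL = 0, ±1 (not L=0↔0): L: 4 → 0, ΔL = -4 — fails.
ΔJ = 0, ±1 (not J=0↔0): J: 9/2 → 3/2, ΔJ = -3 — fails.
Rule(s) violated: ΔS, ΔL, ΔJ.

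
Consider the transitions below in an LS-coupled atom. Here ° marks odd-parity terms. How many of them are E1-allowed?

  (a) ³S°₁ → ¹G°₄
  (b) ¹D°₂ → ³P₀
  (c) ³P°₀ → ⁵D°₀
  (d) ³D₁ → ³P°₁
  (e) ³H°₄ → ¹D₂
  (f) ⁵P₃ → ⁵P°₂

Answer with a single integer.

(a) forbidden (parity, ΔS, ΔL, ΔJ fail)
(b) forbidden (ΔS, ΔJ fail)
(c) forbidden (parity, ΔS, ΔJ fail)
(d) allowed
(e) forbidden (ΔS, ΔL, ΔJ fail)
(f) allowed
Total allowed: 2 of 6.

2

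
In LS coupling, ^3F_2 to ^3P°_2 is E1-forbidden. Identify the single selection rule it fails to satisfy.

the ΔL = 0, ±1 rule

Initial level: S=1, L=3, J=2, parity even. Final level: S=1, L=1, J=2, parity odd.
Parity must change: even → odd — ok.
ΔS = 0: S: 1 → 1 — ok.
ΔL = 0, ±1 (not L=0↔0): L: 3 → 1, ΔL = -2 — fails.
ΔJ = 0, ±1 (not J=0↔0): J: 2 → 2, ΔJ = +0 — ok.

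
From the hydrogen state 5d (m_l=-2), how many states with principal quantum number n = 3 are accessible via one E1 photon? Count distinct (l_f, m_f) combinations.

1

E1 requires Δl = ±1, so l_f ∈ {1, 3}; with 0 ≤ l_f ≤ n_f−1 = 2, the allowed l_f values are {1}.
For l_f = 1: m_f ∈ {m_i−1, m_i, m_i+1} ∩ [−1, 1] = {-1} → 1 state.
Total: 1.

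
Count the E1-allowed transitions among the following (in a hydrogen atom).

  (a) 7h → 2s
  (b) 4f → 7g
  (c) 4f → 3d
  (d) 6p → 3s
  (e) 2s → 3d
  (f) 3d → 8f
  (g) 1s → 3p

5

(a) forbidden — Δl = -5 (E1 requires Δl = ±1)
(b) allowed
(c) allowed
(d) allowed
(e) forbidden — Δl = +2 (E1 requires Δl = ±1)
(f) allowed
(g) allowed
Total allowed: 5 of 7.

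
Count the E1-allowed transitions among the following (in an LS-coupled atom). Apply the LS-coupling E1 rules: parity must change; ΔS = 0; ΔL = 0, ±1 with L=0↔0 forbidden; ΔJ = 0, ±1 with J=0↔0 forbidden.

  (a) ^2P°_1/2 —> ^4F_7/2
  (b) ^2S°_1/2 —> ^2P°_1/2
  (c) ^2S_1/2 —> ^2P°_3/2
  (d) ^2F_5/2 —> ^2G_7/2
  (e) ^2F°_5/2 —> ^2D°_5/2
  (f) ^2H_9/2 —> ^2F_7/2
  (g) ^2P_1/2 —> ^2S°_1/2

2

(a) forbidden (ΔS, ΔL, ΔJ fail)
(b) forbidden (parity fails)
(c) allowed
(d) forbidden (parity fails)
(e) forbidden (parity fails)
(f) forbidden (parity, ΔL fail)
(g) allowed
Total allowed: 2 of 7.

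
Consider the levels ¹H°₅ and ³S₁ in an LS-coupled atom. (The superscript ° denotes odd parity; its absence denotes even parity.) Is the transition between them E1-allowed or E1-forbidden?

Reading off the term symbols: S 0→1, L 5→0, J 5→1, parity odd→even.
Parity must change: odd → even — passes.
ΔS = 0: S: 0 → 1 — fails.
ΔL = 0, ±1 (not L=0↔0): L: 5 → 0, ΔL = -5 — fails.
ΔJ = 0, ±1 (not J=0↔0): J: 5 → 1, ΔJ = -4 — fails.
Rule(s) violated: ΔS, ΔL, ΔJ.

forbidden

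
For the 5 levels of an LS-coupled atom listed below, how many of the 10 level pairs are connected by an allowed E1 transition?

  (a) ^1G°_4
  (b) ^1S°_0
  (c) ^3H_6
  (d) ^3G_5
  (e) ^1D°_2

(a)–(b): forbidden (parity, ΔL, ΔJ).
(a)–(c): forbidden (ΔS, ΔJ).
(a)–(d): forbidden (ΔS).
(a)–(e): forbidden (parity, ΔL, ΔJ).
(b)–(c): forbidden (ΔS, ΔL, ΔJ).
(b)–(d): forbidden (ΔS, ΔL, ΔJ).
(b)–(e): forbidden (parity, ΔL, ΔJ).
(c)–(d): forbidden (parity).
(c)–(e): forbidden (ΔS, ΔL, ΔJ).
(d)–(e): forbidden (ΔS, ΔL, ΔJ).
Allowed pairs: 0 of 10.

0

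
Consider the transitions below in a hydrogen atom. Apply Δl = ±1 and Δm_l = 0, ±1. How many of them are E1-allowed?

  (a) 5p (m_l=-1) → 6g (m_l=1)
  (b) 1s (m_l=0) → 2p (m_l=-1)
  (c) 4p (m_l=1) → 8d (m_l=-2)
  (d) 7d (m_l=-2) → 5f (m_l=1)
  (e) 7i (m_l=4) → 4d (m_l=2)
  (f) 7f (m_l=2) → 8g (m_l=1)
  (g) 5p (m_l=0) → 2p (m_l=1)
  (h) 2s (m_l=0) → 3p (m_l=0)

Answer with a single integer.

(a) forbidden — Δl = +3 (E1 requires Δl = ±1); Δm_l = +2 (E1 requires Δm_l = 0, ±1)
(b) allowed
(c) forbidden — Δm_l = -3 (E1 requires Δm_l = 0, ±1)
(d) forbidden — Δm_l = +3 (E1 requires Δm_l = 0, ±1)
(e) forbidden — Δl = -4 (E1 requires Δl = ±1); Δm_l = -2 (E1 requires Δm_l = 0, ±1)
(f) allowed
(g) forbidden — Δl = +0 (E1 requires Δl = ±1)
(h) allowed
Total allowed: 3 of 8.

3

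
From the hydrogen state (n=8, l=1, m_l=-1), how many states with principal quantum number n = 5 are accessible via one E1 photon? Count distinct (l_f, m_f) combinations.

E1 requires Δl = ±1, so l_f ∈ {0, 2}; with 0 ≤ l_f ≤ n_f−1 = 4, the allowed l_f values are {0, 2}.
For l_f = 0: m_f ∈ {m_i−1, m_i, m_i+1} ∩ [−0, 0] = {0} → 1 state.
For l_f = 2: m_f ∈ {m_i−1, m_i, m_i+1} ∩ [−2, 2] = {-2, -1, 0} → 3 states.
Total: 4.

4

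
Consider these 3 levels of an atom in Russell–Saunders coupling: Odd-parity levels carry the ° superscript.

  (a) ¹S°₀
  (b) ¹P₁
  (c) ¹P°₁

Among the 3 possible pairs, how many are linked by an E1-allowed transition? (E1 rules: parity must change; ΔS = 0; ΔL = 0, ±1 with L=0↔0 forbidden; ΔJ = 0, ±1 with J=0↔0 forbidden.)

(a)–(b): allowed.
(a)–(c): forbidden (parity).
(b)–(c): allowed.
Allowed pairs: 2 of 3.

2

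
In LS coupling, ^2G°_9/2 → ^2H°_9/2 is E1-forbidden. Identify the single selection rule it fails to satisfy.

parity

Initial level: S=1/2, L=4, J=9/2, parity odd. Final level: S=1/2, L=5, J=9/2, parity odd.
Parity must change: odd → odd — fails.
ΔS = 0: S: 1/2 → 1/2 — ok.
ΔL = 0, ±1 (not L=0↔0): L: 4 → 5, ΔL = +1 — ok.
ΔJ = 0, ±1 (not J=0↔0): J: 9/2 → 9/2, ΔJ = +0 — ok.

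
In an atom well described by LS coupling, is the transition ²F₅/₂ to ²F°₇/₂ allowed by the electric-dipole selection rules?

allowed

Initial level: S=1/2, L=3, J=5/2, parity even. Final level: S=1/2, L=3, J=7/2, parity odd.
ΔJ = 0, ±1 (not J=0↔0): J: 5/2 → 7/2, ΔJ = +1 — ✓.
ΔL = 0, ±1 (not L=0↔0): L: 3 → 3, ΔL = +0 — ✓.
ΔS = 0: S: 1/2 → 1/2 — ✓.
Parity must change: even → odd — ✓.
All four E1 rules are satisfied.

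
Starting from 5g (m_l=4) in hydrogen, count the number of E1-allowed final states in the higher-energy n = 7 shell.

4

E1 requires Δl = ±1, so l_f ∈ {3, 5}; with 0 ≤ l_f ≤ n_f−1 = 6, the allowed l_f values are {3, 5}.
For l_f = 3: m_f ∈ {m_i−1, m_i, m_i+1} ∩ [−3, 3] = {3} → 1 state.
For l_f = 5: m_f ∈ {m_i−1, m_i, m_i+1} ∩ [−5, 5] = {3, 4, 5} → 3 states.
Total: 4.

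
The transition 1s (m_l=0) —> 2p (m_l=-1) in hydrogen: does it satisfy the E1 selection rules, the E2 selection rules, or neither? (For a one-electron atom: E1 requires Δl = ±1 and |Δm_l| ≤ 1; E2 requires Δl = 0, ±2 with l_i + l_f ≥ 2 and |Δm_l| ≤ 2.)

Δl = 1 − 0 = +1; l_i + l_f = 1.
Δm_l = -1.
E1 (Δl = ±1, |Δm_l| ≤ 1): satisfied.
E2 (Δl = 0,±2, l_i+l_f ≥ 2, |Δm_l| ≤ 2): not satisfied.

E1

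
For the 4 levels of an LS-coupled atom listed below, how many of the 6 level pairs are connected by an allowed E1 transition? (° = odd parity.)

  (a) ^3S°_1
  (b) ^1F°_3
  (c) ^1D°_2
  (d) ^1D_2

2

(a)–(b): forbidden (parity, ΔS, ΔL, ΔJ).
(a)–(c): forbidden (parity, ΔS, ΔL).
(a)–(d): forbidden (ΔS, ΔL).
(b)–(c): forbidden (parity).
(b)–(d): allowed.
(c)–(d): allowed.
Allowed pairs: 2 of 6.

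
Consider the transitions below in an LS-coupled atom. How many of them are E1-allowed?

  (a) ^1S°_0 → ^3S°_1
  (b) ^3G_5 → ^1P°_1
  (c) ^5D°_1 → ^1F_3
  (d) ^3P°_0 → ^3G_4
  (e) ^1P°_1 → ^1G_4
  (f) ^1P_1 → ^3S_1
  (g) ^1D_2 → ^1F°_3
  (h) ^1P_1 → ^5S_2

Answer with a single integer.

1

(a) forbidden (parity, ΔS, ΔL fail)
(b) forbidden (ΔS, ΔL, ΔJ fail)
(c) forbidden (ΔS, ΔJ fail)
(d) forbidden (ΔL, ΔJ fail)
(e) forbidden (ΔL, ΔJ fail)
(f) forbidden (parity, ΔS fail)
(g) allowed
(h) forbidden (parity, ΔS fail)
Total allowed: 1 of 8.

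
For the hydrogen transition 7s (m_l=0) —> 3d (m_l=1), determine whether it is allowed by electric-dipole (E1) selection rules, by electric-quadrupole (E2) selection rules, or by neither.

Δl = 2 − 0 = +2; l_i + l_f = 2.
Δm_l = +1.
E1 (Δl = ±1, |Δm_l| ≤ 1): not satisfied.
E2 (Δl = 0,±2, l_i+l_f ≥ 2, |Δm_l| ≤ 2): satisfied.

E2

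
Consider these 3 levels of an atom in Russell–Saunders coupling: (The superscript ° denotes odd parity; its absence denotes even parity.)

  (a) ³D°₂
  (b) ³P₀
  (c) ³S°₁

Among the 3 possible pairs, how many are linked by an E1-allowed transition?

1

(a)–(b): forbidden (ΔJ).
(a)–(c): forbidden (parity, ΔL).
(b)–(c): allowed.
Allowed pairs: 1 of 3.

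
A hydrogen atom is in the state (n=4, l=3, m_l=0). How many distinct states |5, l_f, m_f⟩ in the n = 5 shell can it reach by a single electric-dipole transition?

6

E1 requires Δl = ±1, so l_f ∈ {2, 4}; with 0 ≤ l_f ≤ n_f−1 = 4, the allowed l_f values are {2, 4}.
For l_f = 2: m_f ∈ {m_i−1, m_i, m_i+1} ∩ [−2, 2] = {-1, 0, 1} → 3 states.
For l_f = 4: m_f ∈ {m_i−1, m_i, m_i+1} ∩ [−4, 4] = {-1, 0, 1} → 3 states.
Total: 6.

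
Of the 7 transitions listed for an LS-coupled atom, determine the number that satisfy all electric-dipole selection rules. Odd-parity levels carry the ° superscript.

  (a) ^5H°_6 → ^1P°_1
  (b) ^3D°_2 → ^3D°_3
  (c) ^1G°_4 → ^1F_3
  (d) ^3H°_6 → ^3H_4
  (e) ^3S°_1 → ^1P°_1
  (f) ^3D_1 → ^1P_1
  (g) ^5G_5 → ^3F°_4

(a) forbidden (parity, ΔS, ΔL, ΔJ fail)
(b) forbidden (parity fails)
(c) allowed
(d) forbidden (ΔJ fails)
(e) forbidden (parity, ΔS fail)
(f) forbidden (parity, ΔS fail)
(g) forbidden (ΔS fails)
Total allowed: 1 of 7.

1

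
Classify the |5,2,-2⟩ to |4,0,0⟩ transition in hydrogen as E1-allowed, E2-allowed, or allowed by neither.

Δl = 0 − 2 = -2; l_i + l_f = 2.
Δm_l = +2.
E1 (Δl = ±1, |Δm_l| ≤ 1): not satisfied.
E2 (Δl = 0,±2, l_i+l_f ≥ 2, |Δm_l| ≤ 2): satisfied.

E2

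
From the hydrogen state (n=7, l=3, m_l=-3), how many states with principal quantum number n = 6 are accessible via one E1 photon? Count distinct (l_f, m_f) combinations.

4

E1 requires Δl = ±1, so l_f ∈ {2, 4}; with 0 ≤ l_f ≤ n_f−1 = 5, the allowed l_f values are {2, 4}.
For l_f = 2: m_f ∈ {m_i−1, m_i, m_i+1} ∩ [−2, 2] = {-2} → 1 state.
For l_f = 4: m_f ∈ {m_i−1, m_i, m_i+1} ∩ [−4, 4] = {-4, -3, -2} → 3 states.
Total: 4.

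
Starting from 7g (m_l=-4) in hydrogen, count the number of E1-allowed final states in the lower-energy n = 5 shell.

E1 requires Δl = ±1, so l_f ∈ {3, 5}; with 0 ≤ l_f ≤ n_f−1 = 4, the allowed l_f values are {3}.
For l_f = 3: m_f ∈ {m_i−1, m_i, m_i+1} ∩ [−3, 3] = {-3} → 1 state.
Total: 1.

1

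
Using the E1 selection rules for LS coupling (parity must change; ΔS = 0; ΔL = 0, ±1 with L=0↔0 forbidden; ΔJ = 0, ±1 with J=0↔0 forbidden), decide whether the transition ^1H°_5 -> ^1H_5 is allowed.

allowed

Reading off the term symbols: S 0→0, L 5→5, J 5→5, parity odd→even.
Parity must change: odd → even — ok.
ΔS = 0: S: 0 → 0 — ok.
ΔL = 0, ±1 (not L=0↔0): L: 5 → 5, ΔL = +0 — ok.
ΔJ = 0, ±1 (not J=0↔0): J: 5 → 5, ΔJ = +0 — ok.
All four E1 rules are satisfied.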